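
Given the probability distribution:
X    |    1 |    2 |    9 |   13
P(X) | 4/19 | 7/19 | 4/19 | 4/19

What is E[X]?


E[X] = Σ x·P(X=x)
= (1)×(4/19) + (2)×(7/19) + (9)×(4/19) + (13)×(4/19)
= 106/19

E[X] = 106/19


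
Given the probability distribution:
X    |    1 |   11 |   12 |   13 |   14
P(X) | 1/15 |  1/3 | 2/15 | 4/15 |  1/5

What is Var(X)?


E[X] = 58/5
E[X²] = 2158/15
Var(X) = E[X²] - (E[X])² = 2158/15 - 3364/25 = 698/75

Var(X) = 698/75 ≈ 9.3067


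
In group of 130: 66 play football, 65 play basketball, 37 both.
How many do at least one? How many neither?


|A∪B| = 66+65-37 = 94
Neither = 130-94 = 36

At least one: 94; Neither: 36


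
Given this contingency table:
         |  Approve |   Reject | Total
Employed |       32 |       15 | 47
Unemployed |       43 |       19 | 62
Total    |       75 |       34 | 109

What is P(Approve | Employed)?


P(Approve | Employed) = 32/(32+15) = 32/47

P(Approve|Employed) = 32/47 ≈ 68.09%


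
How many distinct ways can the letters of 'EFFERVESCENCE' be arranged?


Letters: 13, freq: {'E': 5, 'F': 2, 'R': 1, 'V': 1, 'S': 1, 'C': 2, 'N': 1}
13!/(5!×2!×1!×1!×1!×2!×1!) = 6227020800/480 = 12972960

12972960


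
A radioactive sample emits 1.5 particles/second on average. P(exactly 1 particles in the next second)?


Poisson(λ=1.5): P(X=1) = e^(-λ)×λ^k/k!
= e^(-1.5) × 1.5^1 / 1!
≈ 0.2231301601 × 1.5 / 1 ≈ 0.334695

P(X=1) ≈ 0.334695 ≈ 33.47%


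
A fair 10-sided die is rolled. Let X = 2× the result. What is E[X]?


E[die] = (1+10)/2 = 11/2
E[X] = 2 × 11/2 = 11

E[X] = 11


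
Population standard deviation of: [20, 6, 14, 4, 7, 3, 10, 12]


Mean = 76/8 = 19/2
  (20-19/2)²=441/4
  (6-19/2)²=49/4
  (14-19/2)²=81/4
  (4-19/2)²=121/4
  (7-19/2)²=25/4
  (3-19/2)²=169/4
  (10-19/2)²=1/4
  (12-19/2)²=25/4
Σ(x-μ)² = 228
σ² = 228/8 = 57/2

σ = √(57/2) ≈ 5.3385


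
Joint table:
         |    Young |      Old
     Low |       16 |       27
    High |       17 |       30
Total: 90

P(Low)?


P(Low) = (16+27)/90 = 43/90

P(Low) = 43/90 ≈ 47.78%


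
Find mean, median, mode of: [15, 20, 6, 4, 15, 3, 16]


Sorted: [3, 4, 6, 15, 15, 16, 20]
Mean = 79/7
Median = 15
Freq: {15: 2, 20: 1, 6: 1, 4: 1, 3: 1, 16: 1}
Mode: [15]

Mean=79/7, Median=15, Mode=15


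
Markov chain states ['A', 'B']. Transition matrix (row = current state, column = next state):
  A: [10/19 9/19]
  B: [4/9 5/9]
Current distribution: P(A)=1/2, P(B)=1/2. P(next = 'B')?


P(next=B) = Σᵢ P(now=i)×P(i→B)
= 1/2×9/19 + 1/2×5/9
= 9/38 + 5/18 = 88/171

P = 88/171 ≈ 0.5146


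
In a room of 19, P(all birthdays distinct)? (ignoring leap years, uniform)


P(all different) = Π(365-i)/365 for i=0..18
= (365/365)×(364/365)×...×(347/365)
= 0.620881

P ≈ 0.6209 ≈ 62.09%


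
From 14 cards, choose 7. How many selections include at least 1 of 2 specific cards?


Complement: C(14,7) - C(12,7) = 3432 - 792 = 2640

2640


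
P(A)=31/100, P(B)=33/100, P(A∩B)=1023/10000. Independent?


P(A)×P(B) = 1023/10000
P(A∩B) = 1023/10000
Equal ✓ → Independent

Yes, independent


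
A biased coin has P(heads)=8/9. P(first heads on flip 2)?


Geometric: P(X=2) = (1-p)^(k-1)×p = (1/9)^1×8/9 = 8/81

P(X=2) = 8/81 ≈ 9.88%


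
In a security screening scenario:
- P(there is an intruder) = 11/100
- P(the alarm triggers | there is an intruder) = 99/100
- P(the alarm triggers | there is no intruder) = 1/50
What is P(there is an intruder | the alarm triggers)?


Using Bayes' theorem:
P(A|B) = P(B|A)·P(A) / P(B)

P(the alarm triggers) = 99/100 × 11/100 + 1/50 × 89/100
= 1089/10000 + 89/5000 = 1267/10000

P(there is an intruder|the alarm triggers) = (1089/10000) / (1267/10000) = 1089/1267

P(there is an intruder|the alarm triggers) = 1089/1267 ≈ 85.95%


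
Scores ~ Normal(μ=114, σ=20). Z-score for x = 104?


z = (x - μ)/σ = (104 - 114)/20 = -0.5

z = -0.5


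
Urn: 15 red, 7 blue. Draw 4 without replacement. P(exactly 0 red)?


Hypergeometric: C(15,0)×C(7,4)/C(22,4)
= 1×35/7315 = 1/209

P(X=0) = 1/209 ≈ 0.48%


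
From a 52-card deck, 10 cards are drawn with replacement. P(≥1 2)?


P(not a 2) = 48/52 = 12/13
P(none in 10 draws) = (12/13)^10 = 61917364224/137858491849
P(≥1 2) = 1 - 61917364224/137858491849 = 75941127625/137858491849

P = 75941127625/137858491849 ≈ 55.09%


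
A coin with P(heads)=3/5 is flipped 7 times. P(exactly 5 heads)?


Binomial: P(X=5) = C(7,5)×p^5×(1-p)^2
= 21 × 243/3125 × 4/25 = 20412/78125

P(X=5) = 20412/78125 ≈ 26.13%


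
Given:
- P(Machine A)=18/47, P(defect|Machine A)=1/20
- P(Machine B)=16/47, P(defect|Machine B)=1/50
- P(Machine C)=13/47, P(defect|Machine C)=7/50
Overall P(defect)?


P(B) = Σ P(B|Aᵢ)×P(Aᵢ)
  1/20×18/47 = 9/470
  1/50×16/47 = 8/1175
  7/50×13/47 = 91/2350
Sum = 76/1175

P(defect) = 76/1175 ≈ 6.47%


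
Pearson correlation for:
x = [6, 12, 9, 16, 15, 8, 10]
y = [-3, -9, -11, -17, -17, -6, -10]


n=7, Σx=76, Σy=-73, Σxy=-900, Σx²=906, Σy²=925
r = (7×(-900) - 76×(-73))/√((7×906 - 76²)(7×925 - (-73)²))
= -752/√(566×1146) = -752/√648636 ≈ -752/805.3794 ≈ -0.9337

r ≈ -0.9337


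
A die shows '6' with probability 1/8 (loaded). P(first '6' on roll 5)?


Geometric: P(X=5) = (1-p)^(k-1)×p = (7/8)^4×1/8 = 2401/32768

P(X=5) = 2401/32768 ≈ 7.33%


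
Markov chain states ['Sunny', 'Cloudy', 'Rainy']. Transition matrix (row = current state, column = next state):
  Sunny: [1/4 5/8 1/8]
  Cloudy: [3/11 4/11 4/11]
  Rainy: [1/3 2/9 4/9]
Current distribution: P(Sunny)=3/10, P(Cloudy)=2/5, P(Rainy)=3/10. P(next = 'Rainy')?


P(next=Rainy) = Σᵢ P(now=i)×P(i→Rainy)
= 3/10×1/8 + 2/5×4/11 + 3/10×4/9
= 3/80 + 8/55 + 2/15 = 167/528

P = 167/528 ≈ 0.3163


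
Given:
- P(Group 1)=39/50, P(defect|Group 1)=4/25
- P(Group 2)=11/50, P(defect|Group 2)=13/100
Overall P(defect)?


P(B) = Σ P(B|Aᵢ)×P(Aᵢ)
  4/25×39/50 = 78/625
  13/100×11/50 = 143/5000
Sum = 767/5000

P(defect) = 767/5000 ≈ 15.34%


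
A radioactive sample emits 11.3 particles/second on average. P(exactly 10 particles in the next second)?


Poisson(λ=11.3): P(X=10) = e^(-λ)×λ^k/k!
= e^(-11.3) × 11.3^10 / 10!
≈ 1.237292426e-05 × 33945673899.2 / 3628800 ≈ 0.115743

P(X=10) ≈ 0.115743 ≈ 11.57%


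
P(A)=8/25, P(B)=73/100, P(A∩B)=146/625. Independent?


P(A)×P(B) = 146/625
P(A∩B) = 146/625
Equal ✓ → Independent

Yes, independent


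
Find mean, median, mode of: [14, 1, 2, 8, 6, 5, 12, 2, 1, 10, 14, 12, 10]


Sorted: [1, 1, 2, 2, 5, 6, 8, 10, 10, 12, 12, 14, 14]
Mean = 97/13
Median = 8
Freq: {14: 2, 1: 2, 2: 2, 8: 1, 6: 1, 5: 1, 12: 2, 10: 2}
Mode: [1, 2, 10, 12, 14]

Mean=97/13, Median=8, Mode=[1, 2, 10, 12, 14]


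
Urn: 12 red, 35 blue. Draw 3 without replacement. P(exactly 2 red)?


Hypergeometric: C(12,2)×C(35,1)/C(47,3)
= 66×35/16215 = 154/1081

P(X=2) = 154/1081 ≈ 14.25%


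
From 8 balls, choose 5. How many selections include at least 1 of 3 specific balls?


Complement: C(8,5) - C(5,5) = 56 - 1 = 55

55


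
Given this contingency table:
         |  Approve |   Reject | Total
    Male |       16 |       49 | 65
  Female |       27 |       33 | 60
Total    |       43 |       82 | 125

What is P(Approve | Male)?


P(Approve | Male) = 16/(16+49) = 16/65

P(Approve|Male) = 16/65 ≈ 24.62%


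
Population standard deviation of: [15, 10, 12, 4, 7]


Mean = 48/5
  (15-48/5)²=729/25
  (10-48/5)²=4/25
  (12-48/5)²=144/25
  (4-48/5)²=784/25
  (7-48/5)²=169/25
Σ(x-μ)² = 366/5
σ² = (366/5)/5 = 366/25

σ = √(366/25) ≈ 3.8262


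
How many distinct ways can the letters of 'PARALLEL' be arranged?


Letters: 8, freq: {'P': 1, 'A': 2, 'R': 1, 'L': 3, 'E': 1}
8!/(1!×2!×1!×3!×1!) = 40320/12 = 3360

3360


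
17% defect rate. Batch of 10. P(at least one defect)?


P(all good) = (83/100)^10 = 15516041187205853449/100000000000000000000
P(≥1 defect) = 84483958812794146551/100000000000000000000

P = 84483958812794146551/100000000000000000000 ≈ 84.48%


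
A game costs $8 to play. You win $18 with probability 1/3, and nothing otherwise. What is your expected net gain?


E[gain] = (18-8)×1/3 + (-8)×2/3
= 10/3 - 16/3 = -2

Expected net gain = $-2 ≈ $-2.00


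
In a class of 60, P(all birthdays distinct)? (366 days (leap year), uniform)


P(all different) = Π(366-i)/366 for i=0..59
= (366/366)×(365/366)×...×(307/366)
= 0.005966

P ≈ 0.0060 ≈ 0.60%


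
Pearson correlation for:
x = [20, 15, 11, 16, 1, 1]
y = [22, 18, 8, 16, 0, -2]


n=6, Σx=64, Σy=62, Σxy=1052, Σx²=1004, Σy²=1132
r = (6×1052 - 64×62)/√((6×1004 - 64²)(6×1132 - 62²))
= 2344/√(1928×2948) = 2344/√5683744 ≈ 2344/2384.0604 ≈ 0.9832

r ≈ 0.9832


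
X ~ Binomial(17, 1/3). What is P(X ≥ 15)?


P(X ≥ 15) = Σ P(X=i) for i=15..17
P(X=15) = 544/129140163
P(X=16) = 34/129140163
P(X=17) = 1/129140163
Sum = 193/43046721

P(X ≥ 15) = 193/43046721 ≈ 0.00%


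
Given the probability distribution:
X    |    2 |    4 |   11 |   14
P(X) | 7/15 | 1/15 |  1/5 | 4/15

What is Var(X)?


E[X] = 107/15
E[X²] = 397/5
Var(X) = E[X²] - (E[X])² = 397/5 - 11449/225 = 6416/225

Var(X) = 6416/225 ≈ 28.5156


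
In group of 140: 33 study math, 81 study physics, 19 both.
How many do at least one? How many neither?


|A∪B| = 33+81-19 = 95
Neither = 140-95 = 45

At least one: 95; Neither: 45


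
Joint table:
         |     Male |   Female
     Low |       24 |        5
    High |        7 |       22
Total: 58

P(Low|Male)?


P(Low|Male) = 24/(24+7) = 24/31

P = 24/31 ≈ 77.42%


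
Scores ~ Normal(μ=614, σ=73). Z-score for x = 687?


z = (x - μ)/σ = (687 - 614)/73 = 1.0

z = 1.0


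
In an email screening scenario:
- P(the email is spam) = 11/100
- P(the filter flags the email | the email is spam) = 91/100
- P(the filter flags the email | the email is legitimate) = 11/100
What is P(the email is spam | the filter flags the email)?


Using Bayes' theorem:
P(A|B) = P(B|A)·P(A) / P(B)

P(the filter flags the email) = 91/100 × 11/100 + 11/100 × 89/100
= 1001/10000 + 979/10000 = 99/500

P(the email is spam|the filter flags the email) = (1001/10000) / (99/500) = 91/180

P(the email is spam|the filter flags the email) = 91/180 ≈ 50.56%


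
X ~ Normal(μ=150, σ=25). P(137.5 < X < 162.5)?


z₁=(137.5-150)/25=-0.5, z₂=(162.5-150)/25=0.5
P = Φ(0.5) - Φ(-0.5) = 0.691462 - 0.308538 = 0.382924 ≈ 0.3829

P(137.5 < X < 162.5) ≈ 0.3829


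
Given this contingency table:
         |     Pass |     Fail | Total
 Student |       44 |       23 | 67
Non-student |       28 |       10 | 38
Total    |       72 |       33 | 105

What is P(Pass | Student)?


P(Pass | Student) = 44/(44+23) = 44/67

P(Pass|Student) = 44/67 ≈ 65.67%


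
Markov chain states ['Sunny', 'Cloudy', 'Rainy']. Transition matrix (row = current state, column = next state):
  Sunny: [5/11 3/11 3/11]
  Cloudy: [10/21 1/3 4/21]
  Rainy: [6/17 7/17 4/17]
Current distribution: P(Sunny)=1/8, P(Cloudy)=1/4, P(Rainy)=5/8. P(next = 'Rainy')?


P(next=Rainy) = Σᵢ P(now=i)×P(i→Rainy)
= 1/8×3/11 + 1/4×4/21 + 5/8×4/17
= 3/88 + 1/21 + 5/34 = 7187/31416

P = 7187/31416 ≈ 0.2288


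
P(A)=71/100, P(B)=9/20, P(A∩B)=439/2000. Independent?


P(A)×P(B) = 639/2000
P(A∩B) = 439/2000
Not equal → NOT independent

No, not independent


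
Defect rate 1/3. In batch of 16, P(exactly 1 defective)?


Binomial: P(X=1) = C(16,1)×p^1×(1-p)^15
= 16 × 1/3 × 32768/14348907 = 524288/43046721

P(X=1) = 524288/43046721 ≈ 1.22%


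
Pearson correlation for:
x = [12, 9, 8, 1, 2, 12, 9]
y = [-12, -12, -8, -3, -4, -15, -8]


n=7, Σx=53, Σy=-62, Σxy=-579, Σx²=519, Σy²=666
r = (7×(-579) - 53×(-62))/√((7×519 - 53²)(7×666 - (-62)²))
= -767/√(824×818) = -767/√674032 ≈ -767/820.9945 ≈ -0.9342

r ≈ -0.9342


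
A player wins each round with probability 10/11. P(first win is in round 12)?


Geometric: P(X=12) = (1-p)^(k-1)×p = (1/11)^11×10/11 = 10/3138428376721

P(X=12) = 10/3138428376721 ≈ 0.00%


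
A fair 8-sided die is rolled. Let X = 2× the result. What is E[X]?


E[die] = (1+8)/2 = 9/2
E[X] = 2 × 9/2 = 9

E[X] = 9


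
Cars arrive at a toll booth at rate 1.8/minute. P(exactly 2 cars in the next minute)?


Poisson(λ=1.8): P(X=2) = e^(-λ)×λ^k/k!
= e^(-1.8) × 1.8^2 / 2!
≈ 0.1652988882 × 3.24 / 2 ≈ 0.267784

P(X=2) ≈ 0.267784 ≈ 26.78%


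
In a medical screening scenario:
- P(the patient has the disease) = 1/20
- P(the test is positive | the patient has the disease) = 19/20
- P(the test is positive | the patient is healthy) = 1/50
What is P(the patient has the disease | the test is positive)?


Using Bayes' theorem:
P(A|B) = P(B|A)·P(A) / P(B)

P(the test is positive) = 19/20 × 1/20 + 1/50 × 19/20
= 19/400 + 19/1000 = 133/2000

P(the patient has the disease|the test is positive) = (19/400) / (133/2000) = 5/7

P(the patient has the disease|the test is positive) = 5/7 ≈ 71.43%


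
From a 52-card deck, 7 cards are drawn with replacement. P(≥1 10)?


P(not a 10) = 48/52 = 12/13
P(none in 7 draws) = (12/13)^7 = 35831808/62748517
P(≥1 10) = 1 - 35831808/62748517 = 26916709/62748517

P = 26916709/62748517 ≈ 42.90%


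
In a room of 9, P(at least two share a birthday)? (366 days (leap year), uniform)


P(all different) = Π(366-i)/366 for i=0..8
= 0.905624
P(match) = 1 - 0.905624 = 0.094376

P ≈ 0.0944 ≈ 9.44%


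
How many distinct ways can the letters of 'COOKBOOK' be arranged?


Letters: 8, freq: {'C': 1, 'O': 4, 'K': 2, 'B': 1}
8!/(1!×4!×2!×1!) = 40320/48 = 840

840


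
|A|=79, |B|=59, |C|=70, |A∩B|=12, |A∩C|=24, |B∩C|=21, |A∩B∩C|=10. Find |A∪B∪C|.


|A∪B∪C| = 79+59+70-12-24-21+10 = 161

|A∪B∪C| = 161


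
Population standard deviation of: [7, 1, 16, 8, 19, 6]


Mean = 57/6 = 19/2
  (7-19/2)²=25/4
  (1-19/2)²=289/4
  (16-19/2)²=169/4
  (8-19/2)²=9/4
  (19-19/2)²=361/4
  (6-19/2)²=49/4
Σ(x-μ)² = 451/2
σ² = (451/2)/6 = 451/12

σ = √(451/12) ≈ 6.1305


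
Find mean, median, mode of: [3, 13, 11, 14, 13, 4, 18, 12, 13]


Sorted: [3, 4, 11, 12, 13, 13, 13, 14, 18]
Mean = 101/9
Median = 13
Freq: {3: 1, 13: 3, 11: 1, 14: 1, 4: 1, 18: 1, 12: 1}
Mode: [13]

Mean=101/9, Median=13, Mode=13


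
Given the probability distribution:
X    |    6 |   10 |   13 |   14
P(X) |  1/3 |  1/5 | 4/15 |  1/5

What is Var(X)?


E[X] = 154/15
E[X²] = 1744/15
Var(X) = E[X²] - (E[X])² = 1744/15 - 23716/225 = 2444/225

Var(X) = 2444/225 ≈ 10.8622


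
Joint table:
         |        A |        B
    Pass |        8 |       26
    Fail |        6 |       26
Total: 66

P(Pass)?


P(Pass) = (8+26)/66 = 34/66 = 17/33

P(Pass) = 17/33 ≈ 51.52%


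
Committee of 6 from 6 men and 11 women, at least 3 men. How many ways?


Count by #men:
  3M,3W: C(6,3)×C(11,3)=3300
  4M,2W: C(6,4)×C(11,2)=825
  5M,1W: C(6,5)×C(11,1)=66
  6M,0W: C(6,6)×C(11,0)=1
Total = 4192

4192


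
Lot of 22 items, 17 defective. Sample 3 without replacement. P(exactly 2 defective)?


Hypergeometric: C(17,2)×C(5,1)/C(22,3)
= 136×5/1540 = 34/77

P(X=2) = 34/77 ≈ 44.16%


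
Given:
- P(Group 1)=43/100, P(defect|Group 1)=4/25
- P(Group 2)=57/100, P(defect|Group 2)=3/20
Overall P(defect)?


P(B) = Σ P(B|Aᵢ)×P(Aᵢ)
  4/25×43/100 = 43/625
  3/20×57/100 = 171/2000
Sum = 1543/10000

P(defect) = 1543/10000 ≈ 15.43%


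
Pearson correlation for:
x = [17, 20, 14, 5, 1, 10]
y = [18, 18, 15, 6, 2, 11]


n=6, Σx=67, Σy=70, Σxy=1018, Σx²=1011, Σy²=1034
r = (6×1018 - 67×70)/√((6×1011 - 67²)(6×1034 - 70²))
= 1418/√(1577×1304) = 1418/√2056408 ≈ 1418/1434.0181 ≈ 0.9888

r ≈ 0.9888


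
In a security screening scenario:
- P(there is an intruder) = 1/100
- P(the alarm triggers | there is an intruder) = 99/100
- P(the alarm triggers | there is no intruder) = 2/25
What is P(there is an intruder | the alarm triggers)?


Using Bayes' theorem:
P(A|B) = P(B|A)·P(A) / P(B)

P(the alarm triggers) = 99/100 × 1/100 + 2/25 × 99/100
= 99/10000 + 99/1250 = 891/10000

P(there is an intruder|the alarm triggers) = (99/10000) / (891/10000) = 1/9

P(there is an intruder|the alarm triggers) = 1/9 ≈ 11.11%


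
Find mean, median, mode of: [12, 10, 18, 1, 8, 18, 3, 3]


Sorted: [1, 3, 3, 8, 10, 12, 18, 18]
Mean = 73/8
Median = 9
Freq: {12: 1, 10: 1, 18: 2, 1: 1, 8: 1, 3: 2}
Mode: [3, 18]

Mean=73/8, Median=9, Mode=[3, 18]


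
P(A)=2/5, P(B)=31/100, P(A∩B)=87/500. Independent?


P(A)×P(B) = 31/250
P(A∩B) = 87/500
Not equal → NOT independent

No, not independent


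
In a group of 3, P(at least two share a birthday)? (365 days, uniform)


P(all different) = Π(365-i)/365 for i=0..2
= 0.991796
P(match) = 1 - 0.991796 = 0.008204

P ≈ 0.0082 ≈ 0.82%


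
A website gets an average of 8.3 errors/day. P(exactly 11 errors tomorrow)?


Poisson(λ=8.3): P(X=11) = e^(-λ)×λ^k/k!
= e^(-8.3) × 8.3^11 / 11!
≈ 0.0002485168271 × 12878314185.4 / 39916800 ≈ 0.080179

P(X=11) ≈ 0.080179 ≈ 8.02%


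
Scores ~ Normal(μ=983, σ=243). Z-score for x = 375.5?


z = (x - μ)/σ = (375.5 - 983)/243 = -2.5

z = -2.5


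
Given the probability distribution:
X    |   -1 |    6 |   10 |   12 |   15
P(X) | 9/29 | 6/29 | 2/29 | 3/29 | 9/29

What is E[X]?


E[X] = Σ x·P(X=x)
= (-1)×(9/29) + (6)×(6/29) + (10)×(2/29) + (12)×(3/29) + (15)×(9/29)
= 218/29

E[X] = 218/29


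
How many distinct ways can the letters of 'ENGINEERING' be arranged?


Letters: 11, freq: {'E': 3, 'N': 3, 'G': 2, 'I': 2, 'R': 1}
11!/(3!×3!×2!×2!×1!) = 39916800/144 = 277200

277200


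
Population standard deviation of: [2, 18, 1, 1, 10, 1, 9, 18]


Mean = 60/8 = 15/2
  (2-15/2)²=121/4
  (18-15/2)²=441/4
  (1-15/2)²=169/4
  (1-15/2)²=169/4
  (10-15/2)²=25/4
  (1-15/2)²=169/4
  (9-15/2)²=9/4
  (18-15/2)²=441/4
Σ(x-μ)² = 386
σ² = 386/8 = 193/4

σ = √(193/4) ≈ 6.9462


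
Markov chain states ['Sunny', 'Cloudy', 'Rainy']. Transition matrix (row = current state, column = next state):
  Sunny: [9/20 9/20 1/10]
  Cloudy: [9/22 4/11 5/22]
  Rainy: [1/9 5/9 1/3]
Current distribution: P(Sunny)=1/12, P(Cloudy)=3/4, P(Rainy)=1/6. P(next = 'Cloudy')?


P(next=Cloudy) = Σᵢ P(now=i)×P(i→Cloudy)
= 1/12×9/20 + 3/4×4/11 + 1/6×5/9
= 3/80 + 3/11 + 5/54 = 9571/23760

P = 9571/23760 ≈ 0.4028


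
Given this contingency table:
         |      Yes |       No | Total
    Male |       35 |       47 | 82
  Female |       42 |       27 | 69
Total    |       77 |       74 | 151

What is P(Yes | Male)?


P(Yes | Male) = 35/(35+47) = 35/82

P(Yes|Male) = 35/82 ≈ 42.68%


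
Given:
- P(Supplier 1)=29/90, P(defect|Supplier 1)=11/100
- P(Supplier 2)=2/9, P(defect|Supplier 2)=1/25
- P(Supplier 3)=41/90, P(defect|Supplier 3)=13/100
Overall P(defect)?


P(B) = Σ P(B|Aᵢ)×P(Aᵢ)
  11/100×29/90 = 319/9000
  1/25×2/9 = 2/225
  13/100×41/90 = 533/9000
Sum = 233/2250

P(defect) = 233/2250 ≈ 10.36%


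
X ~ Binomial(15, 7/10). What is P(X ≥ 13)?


P(X ≥ 13) = Σ P(X=i) for i=13..15
P(X=13) = 18312022966923/200000000000000
P(X=14) = 6104007655641/200000000000000
P(X=15) = 4747561509943/1000000000000000
Sum = 126827714622763/1000000000000000

P(X ≥ 13) = 126827714622763/1000000000000000 ≈ 12.68%


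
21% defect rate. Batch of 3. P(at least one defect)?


P(all good) = (79/100)^3 = 493039/1000000
P(≥1 defect) = 506961/1000000

P = 506961/1000000 ≈ 50.70%


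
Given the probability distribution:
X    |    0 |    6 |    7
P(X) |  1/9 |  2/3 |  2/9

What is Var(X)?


E[X] = 50/9
E[X²] = 314/9
Var(X) = E[X²] - (E[X])² = 314/9 - 2500/81 = 326/81

Var(X) = 326/81 ≈ 4.0247


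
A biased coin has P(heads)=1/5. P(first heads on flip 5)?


Geometric: P(X=5) = (1-p)^(k-1)×p = (4/5)^4×1/5 = 256/3125

P(X=5) = 256/3125 ≈ 8.19%


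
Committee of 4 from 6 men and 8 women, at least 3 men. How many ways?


Count by #men:
  3M,1W: C(6,3)×C(8,1)=160
  4M,0W: C(6,4)×C(8,0)=15
Total = 175

175


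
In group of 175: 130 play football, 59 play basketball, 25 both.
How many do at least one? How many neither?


|A∪B| = 130+59-25 = 164
Neither = 175-164 = 11

At least one: 164; Neither: 11


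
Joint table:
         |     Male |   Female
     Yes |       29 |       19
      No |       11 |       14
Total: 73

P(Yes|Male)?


P(Yes|Male) = 29/(29+11) = 29/40

P = 29/40 ≈ 72.50%


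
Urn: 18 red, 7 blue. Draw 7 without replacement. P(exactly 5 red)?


Hypergeometric: C(18,5)×C(7,2)/C(25,7)
= 8568×21/480700 = 44982/120175

P(X=5) = 44982/120175 ≈ 37.43%


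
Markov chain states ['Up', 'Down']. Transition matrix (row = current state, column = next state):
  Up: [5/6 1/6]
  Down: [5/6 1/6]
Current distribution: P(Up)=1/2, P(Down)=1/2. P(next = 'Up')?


P(next=Up) = Σᵢ P(now=i)×P(i→Up)
= 1/2×5/6 + 1/2×5/6
= 5/12 + 5/12 = 5/6

P = 5/6 ≈ 0.8333


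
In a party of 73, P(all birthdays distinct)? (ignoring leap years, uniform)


P(all different) = Π(365-i)/365 for i=0..72
= (365/365)×(364/365)×...×(293/365)
= 0.000439

P ≈ 0.0004 ≈ 0.04%


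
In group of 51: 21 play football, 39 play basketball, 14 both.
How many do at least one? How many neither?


|A∪B| = 21+39-14 = 46
Neither = 51-46 = 5

At least one: 46; Neither: 5


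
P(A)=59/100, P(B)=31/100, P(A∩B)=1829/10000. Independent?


P(A)×P(B) = 1829/10000
P(A∩B) = 1829/10000
Equal ✓ → Independent

Yes, independent


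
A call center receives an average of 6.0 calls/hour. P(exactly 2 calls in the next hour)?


Poisson(λ=6.0): P(X=2) = e^(-λ)×λ^k/k!
= e^(-6.0) × 6.0^2 / 2!
≈ 0.002478752177 × 36 / 2 ≈ 0.044618

P(X=2) ≈ 0.044618 ≈ 4.46%


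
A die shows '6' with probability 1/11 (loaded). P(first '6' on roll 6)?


Geometric: P(X=6) = (1-p)^(k-1)×p = (10/11)^5×1/11 = 100000/1771561

P(X=6) = 100000/1771561 ≈ 5.64%


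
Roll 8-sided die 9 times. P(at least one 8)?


P(no 8)^9 = (7/8)^9 = 40353607/134217728
P(≥1) = 1 - 40353607/134217728 = 93864121/134217728

P = 93864121/134217728 ≈ 69.93%


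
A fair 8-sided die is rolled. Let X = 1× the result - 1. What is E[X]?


E[die] = (1+8)/2 = 9/2
E[X] = 1×9/2 - 1 = 7/2

E[X] = 7/2


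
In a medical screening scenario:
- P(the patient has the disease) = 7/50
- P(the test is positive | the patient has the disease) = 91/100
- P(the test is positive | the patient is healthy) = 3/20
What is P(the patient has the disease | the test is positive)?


Using Bayes' theorem:
P(A|B) = P(B|A)·P(A) / P(B)

P(the test is positive) = 91/100 × 7/50 + 3/20 × 43/50
= 637/5000 + 129/1000 = 641/2500

P(the patient has the disease|the test is positive) = (637/5000) / (641/2500) = 637/1282

P(the patient has the disease|the test is positive) = 637/1282 ≈ 49.69%


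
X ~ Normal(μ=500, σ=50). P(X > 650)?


z = (650-500)/50 = 3.0
P(X > 650) = 1 - P(Z ≤ 3.0) = 1 - 0.9987 = 0.0013

P(X > 650) ≈ 0.0013


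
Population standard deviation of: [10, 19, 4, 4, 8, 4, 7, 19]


Mean = 75/8
  (10-75/8)²=25/64
  (19-75/8)²=5929/64
  (4-75/8)²=1849/64
  (4-75/8)²=1849/64
  (8-75/8)²=121/64
  (4-75/8)²=1849/64
  (7-75/8)²=361/64
  (19-75/8)²=5929/64
Σ(x-μ)² = 2239/8
σ² = (2239/8)/8 = 2239/64

σ = √(2239/64) ≈ 5.9148


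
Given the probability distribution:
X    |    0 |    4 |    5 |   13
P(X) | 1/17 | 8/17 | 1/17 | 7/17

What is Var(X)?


E[X] = 128/17
E[X²] = 1336/17
Var(X) = E[X²] - (E[X])² = 1336/17 - 16384/289 = 6328/289

Var(X) = 6328/289 ≈ 21.8962


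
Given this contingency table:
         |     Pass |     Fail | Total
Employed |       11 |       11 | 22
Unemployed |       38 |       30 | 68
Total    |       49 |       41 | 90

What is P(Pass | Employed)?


P(Pass | Employed) = 11/(11+11) = 11/22 = 1/2

P(Pass|Employed) = 1/2 ≈ 50.00%


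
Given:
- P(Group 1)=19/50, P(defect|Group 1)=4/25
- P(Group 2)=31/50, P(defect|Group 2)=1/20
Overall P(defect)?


P(B) = Σ P(B|Aᵢ)×P(Aᵢ)
  4/25×19/50 = 38/625
  1/20×31/50 = 31/1000
Sum = 459/5000

P(defect) = 459/5000 ≈ 9.18%


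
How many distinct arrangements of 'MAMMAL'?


Letters: 6, freq: {'M': 3, 'A': 2, 'L': 1}
6!/(3!×2!×1!) = 720/12 = 60

60


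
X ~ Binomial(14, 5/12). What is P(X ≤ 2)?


P(X ≤ 2) = Σ P(X=i) for i=0..2
P(X=0) = 678223072849/1283918464548864
P(X=1) = 3391115364245/641959232274432
P(X=2) = 31488928382275/1283918464548864
Sum = 6491563697269/213986410758144

P(X ≤ 2) = 6491563697269/213986410758144 ≈ 3.03%


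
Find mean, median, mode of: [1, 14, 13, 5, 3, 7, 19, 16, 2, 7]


Sorted: [1, 2, 3, 5, 7, 7, 13, 14, 16, 19]
Mean = 87/10
Median = 7
Freq: {1: 1, 14: 1, 13: 1, 5: 1, 3: 1, 7: 2, 19: 1, 16: 1, 2: 1}
Mode: [7]

Mean=87/10, Median=7, Mode=7


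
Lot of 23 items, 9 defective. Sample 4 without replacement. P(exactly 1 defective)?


Hypergeometric: C(9,1)×C(14,3)/C(23,4)
= 9×364/8855 = 468/1265

P(X=1) = 468/1265 ≈ 37.00%


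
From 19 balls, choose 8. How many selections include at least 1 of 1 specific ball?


Complement: C(19,8) - C(18,8) = 75582 - 43758 = 31824

31824


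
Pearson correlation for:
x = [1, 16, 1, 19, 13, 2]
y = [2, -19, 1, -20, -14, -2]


n=6, Σx=52, Σy=-52, Σxy=-867, Σx²=792, Σy²=966
r = (6×(-867) - 52×(-52))/√((6×792 - 52²)(6×966 - (-52)²))
= -2498/√(2048×3092) = -2498/√6332416 ≈ -2498/2516.4292 ≈ -0.9927

r ≈ -0.9927


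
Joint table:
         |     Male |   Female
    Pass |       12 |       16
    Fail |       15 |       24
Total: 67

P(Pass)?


P(Pass) = (12+16)/67 = 28/67

P(Pass) = 28/67 ≈ 41.79%


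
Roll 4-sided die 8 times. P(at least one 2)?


P(no 2)^8 = (3/4)^8 = 6561/65536
P(≥1) = 1 - 6561/65536 = 58975/65536

P = 58975/65536 ≈ 89.99%


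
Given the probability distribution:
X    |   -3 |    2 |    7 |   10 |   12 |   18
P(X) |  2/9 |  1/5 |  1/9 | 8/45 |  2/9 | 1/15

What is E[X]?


E[X] = Σ x·P(X=x)
= (-3)×(2/9) + (2)×(1/5) + (7)×(1/9) + (10)×(8/45) + (12)×(2/9) + (18)×(1/15)
= 277/45

E[X] = 277/45


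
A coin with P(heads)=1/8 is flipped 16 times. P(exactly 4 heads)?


Binomial: P(X=4) = C(16,4)×p^4×(1-p)^12
= 1820 × 1/4096 × 13841287201/68719476736 = 6297785676455/70368744177664

P(X=4) = 6297785676455/70368744177664 ≈ 8.95%


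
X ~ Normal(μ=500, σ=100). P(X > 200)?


z = (200-500)/100 = -3.0
P(X > 200) = 1 - P(Z ≤ -3.0) = 1 - 0.0013 = 0.9987

P(X > 200) ≈ 0.9987


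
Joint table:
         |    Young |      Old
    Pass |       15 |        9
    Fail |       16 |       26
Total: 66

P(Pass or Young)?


P(Pass∨Young) = P(Pass) + P(Young) - P(Pass∧Young)
= (24 + 31 - 15)/66 = 40/66 = 20/33

P = 20/33 ≈ 60.61%


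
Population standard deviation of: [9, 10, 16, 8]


Mean = 43/4
  (9-43/4)²=49/16
  (10-43/4)²=9/16
  (16-43/4)²=441/16
  (8-43/4)²=121/16
Σ(x-μ)² = 155/4
σ² = (155/4)/4 = 155/16

σ = √(155/16) ≈ 3.1125


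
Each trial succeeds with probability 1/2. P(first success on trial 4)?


Geometric: P(X=4) = (1-p)^(k-1)×p = (1/2)^3×1/2 = 1/16

P(X=4) = 1/16 ≈ 6.25%


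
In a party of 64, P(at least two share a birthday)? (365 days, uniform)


P(all different) = Π(365-i)/365 for i=0..63
= 0.002810
P(match) = 1 - 0.002810 = 0.997190

P ≈ 0.9972 ≈ 99.72%


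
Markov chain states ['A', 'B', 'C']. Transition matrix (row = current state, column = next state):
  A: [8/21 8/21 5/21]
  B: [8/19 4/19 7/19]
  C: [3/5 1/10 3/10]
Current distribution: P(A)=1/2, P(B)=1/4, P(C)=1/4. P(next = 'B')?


P(next=B) = Σᵢ P(now=i)×P(i→B)
= 1/2×8/21 + 1/4×4/19 + 1/4×1/10
= 4/21 + 1/19 + 1/40 = 4279/15960

P = 4279/15960 ≈ 0.2681


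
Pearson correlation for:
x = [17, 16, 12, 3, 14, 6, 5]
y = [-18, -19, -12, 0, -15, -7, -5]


n=7, Σx=73, Σy=-76, Σxy=-1031, Σx²=955, Σy²=1128
r = (7×(-1031) - 73×(-76))/√((7×955 - 73²)(7×1128 - (-76)²))
= -1669/√(1356×2120) = -1669/√2874720 ≈ -1669/1695.4999 ≈ -0.9844

r ≈ -0.9844


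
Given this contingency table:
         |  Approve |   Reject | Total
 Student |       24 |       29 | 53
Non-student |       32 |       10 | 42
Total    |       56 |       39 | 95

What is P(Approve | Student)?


P(Approve | Student) = 24/(24+29) = 24/53

P(Approve|Student) = 24/53 ≈ 45.28%


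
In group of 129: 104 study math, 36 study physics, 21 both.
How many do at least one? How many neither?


|A∪B| = 104+36-21 = 119
Neither = 129-119 = 10

At least one: 119; Neither: 10


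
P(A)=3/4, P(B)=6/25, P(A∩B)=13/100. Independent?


P(A)×P(B) = 9/50
P(A∩B) = 13/100
Not equal → NOT independent

No, not independent


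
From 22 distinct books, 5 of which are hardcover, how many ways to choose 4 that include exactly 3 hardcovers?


Choose 3 of the 5 hardcovers and 1 of the other 17 books:
C(5,3)×C(17,1) = 10×17 = 170

170


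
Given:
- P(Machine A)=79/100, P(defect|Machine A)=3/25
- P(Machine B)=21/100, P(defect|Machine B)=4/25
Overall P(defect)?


P(B) = Σ P(B|Aᵢ)×P(Aᵢ)
  3/25×79/100 = 237/2500
  4/25×21/100 = 21/625
Sum = 321/2500

P(defect) = 321/2500 ≈ 12.84%


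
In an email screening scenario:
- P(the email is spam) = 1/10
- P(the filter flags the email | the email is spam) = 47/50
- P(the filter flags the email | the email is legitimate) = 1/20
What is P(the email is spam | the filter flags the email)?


Using Bayes' theorem:
P(A|B) = P(B|A)·P(A) / P(B)

P(the filter flags the email) = 47/50 × 1/10 + 1/20 × 9/10
= 47/500 + 9/200 = 139/1000

P(the email is spam|the filter flags the email) = (47/500) / (139/1000) = 94/139

P(the email is spam|the filter flags the email) = 94/139 ≈ 67.63%


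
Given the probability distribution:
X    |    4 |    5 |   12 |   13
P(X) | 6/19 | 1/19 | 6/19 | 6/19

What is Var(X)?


E[X] = 179/19
E[X²] = 1999/19
Var(X) = E[X²] - (E[X])² = 1999/19 - 32041/361 = 5940/361

Var(X) = 5940/361 ≈ 16.4543


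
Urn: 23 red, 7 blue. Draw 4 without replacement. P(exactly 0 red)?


Hypergeometric: C(23,0)×C(7,4)/C(30,4)
= 1×35/27405 = 1/783

P(X=0) = 1/783 ≈ 0.13%


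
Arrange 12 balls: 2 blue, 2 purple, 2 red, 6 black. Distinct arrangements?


12!/(2!×2!×2!×6!) = 83160

83160


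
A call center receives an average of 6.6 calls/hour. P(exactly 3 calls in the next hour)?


Poisson(λ=6.6): P(X=3) = e^(-λ)×λ^k/k!
= e^(-6.6) × 6.6^3 / 3!
≈ 0.001360368038 × 287.496 / 6 ≈ 0.065183

P(X=3) ≈ 0.065183 ≈ 6.52%


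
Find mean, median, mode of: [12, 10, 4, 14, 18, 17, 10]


Sorted: [4, 10, 10, 12, 14, 17, 18]
Mean = 85/7
Median = 12
Freq: {12: 1, 10: 2, 4: 1, 14: 1, 18: 1, 17: 1}
Mode: [10]

Mean=85/7, Median=12, Mode=10


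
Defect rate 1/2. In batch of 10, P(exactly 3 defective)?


Binomial: P(X=3) = C(10,3)×p^3×(1-p)^7
= 120 × 1/8 × 1/128 = 15/128

P(X=3) = 15/128 ≈ 11.72%


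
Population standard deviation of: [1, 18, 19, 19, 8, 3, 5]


Mean = 73/7
  (1-73/7)²=4356/49
  (18-73/7)²=2809/49
  (19-73/7)²=3600/49
  (19-73/7)²=3600/49
  (8-73/7)²=289/49
  (3-73/7)²=2704/49
  (5-73/7)²=1444/49
Σ(x-μ)² = 2686/7
σ² = (2686/7)/7 = 2686/49

σ = √(2686/49) ≈ 7.4038


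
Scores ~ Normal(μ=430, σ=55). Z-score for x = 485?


z = (x - μ)/σ = (485 - 430)/55 = 1.0

z = 1.0


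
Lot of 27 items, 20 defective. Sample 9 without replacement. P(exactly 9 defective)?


Hypergeometric: C(20,9)×C(7,0)/C(27,9)
= 167960×1/4686825 = 136/3795

P(X=9) = 136/3795 ≈ 3.58%


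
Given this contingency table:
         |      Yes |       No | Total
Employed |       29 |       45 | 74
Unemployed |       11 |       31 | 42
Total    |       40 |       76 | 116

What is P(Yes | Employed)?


P(Yes | Employed) = 29/(29+45) = 29/74

P(Yes|Employed) = 29/74 ≈ 39.19%


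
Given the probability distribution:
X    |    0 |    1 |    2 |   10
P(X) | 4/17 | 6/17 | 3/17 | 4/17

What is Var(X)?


E[X] = 52/17
E[X²] = 418/17
Var(X) = E[X²] - (E[X])² = 418/17 - 2704/289 = 4402/289

Var(X) = 4402/289 ≈ 15.2318


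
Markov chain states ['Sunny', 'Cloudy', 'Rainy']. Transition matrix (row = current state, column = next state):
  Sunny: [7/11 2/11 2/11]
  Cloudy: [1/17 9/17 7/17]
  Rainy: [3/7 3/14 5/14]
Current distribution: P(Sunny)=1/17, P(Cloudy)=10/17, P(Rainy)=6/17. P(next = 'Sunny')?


P(next=Sunny) = Σᵢ P(now=i)×P(i→Sunny)
= 1/17×7/11 + 10/17×1/17 + 6/17×3/7
= 7/187 + 10/289 + 18/119 = 4969/22253

P = 4969/22253 ≈ 0.2233


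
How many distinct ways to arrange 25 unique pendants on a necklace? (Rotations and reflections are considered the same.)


Free circular arrangements: rotations and reflections both identified.
(n-1)!/2 = 24!/2 = 620448401733239439360000/2 = 310224200866619719680000

310224200866619719680000


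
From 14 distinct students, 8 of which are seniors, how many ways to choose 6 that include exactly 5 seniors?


Choose 5 of the 8 seniors and 1 of the other 6 students:
C(8,5)×C(6,1) = 56×6 = 336

336


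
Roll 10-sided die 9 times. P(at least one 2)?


P(no 2)^9 = (9/10)^9 = 387420489/1000000000
P(≥1) = 1 - 387420489/1000000000 = 612579511/1000000000

P = 612579511/1000000000 ≈ 61.26%


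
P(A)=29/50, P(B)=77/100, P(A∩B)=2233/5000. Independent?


P(A)×P(B) = 2233/5000
P(A∩B) = 2233/5000
Equal ✓ → Independent

Yes, independent


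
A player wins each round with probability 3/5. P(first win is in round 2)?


Geometric: P(X=2) = (1-p)^(k-1)×p = (2/5)^1×3/5 = 6/25

P(X=2) = 6/25 ≈ 24.00%


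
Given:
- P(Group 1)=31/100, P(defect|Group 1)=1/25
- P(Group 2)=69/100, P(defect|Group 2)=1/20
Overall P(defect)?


P(B) = Σ P(B|Aᵢ)×P(Aᵢ)
  1/25×31/100 = 31/2500
  1/20×69/100 = 69/2000
Sum = 469/10000

P(defect) = 469/10000 ≈ 4.69%


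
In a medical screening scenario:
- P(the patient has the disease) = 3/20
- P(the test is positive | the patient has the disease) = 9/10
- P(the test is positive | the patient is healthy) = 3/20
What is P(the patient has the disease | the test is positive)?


Using Bayes' theorem:
P(A|B) = P(B|A)·P(A) / P(B)

P(the test is positive) = 9/10 × 3/20 + 3/20 × 17/20
= 27/200 + 51/400 = 21/80

P(the patient has the disease|the test is positive) = (27/200) / (21/80) = 18/35

P(the patient has the disease|the test is positive) = 18/35 ≈ 51.43%


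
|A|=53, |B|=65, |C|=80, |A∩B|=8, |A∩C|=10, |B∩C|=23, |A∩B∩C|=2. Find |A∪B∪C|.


|A∪B∪C| = 53+65+80-8-10-23+2 = 159

|A∪B∪C| = 159


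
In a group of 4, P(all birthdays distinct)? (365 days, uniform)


P(all different) = Π(365-i)/365 for i=0..3
= (365/365)×(364/365)×...×(362/365)
= 0.983644

P ≈ 0.9836 ≈ 98.36%


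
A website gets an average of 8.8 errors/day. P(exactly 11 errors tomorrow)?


Poisson(λ=8.8): P(X=11) = e^(-λ)×λ^k/k!
= e^(-8.8) × 8.8^11 / 11!
≈ 0.0001507330751 × 24508085888.8 / 39916800 ≈ 0.092547

P(X=11) ≈ 0.092547 ≈ 9.25%


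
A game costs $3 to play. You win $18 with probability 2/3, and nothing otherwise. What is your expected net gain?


E[gain] = (18-3)×2/3 + (-3)×1/3
= 10 - 1 = 9

Expected net gain = $9 ≈ $9.00


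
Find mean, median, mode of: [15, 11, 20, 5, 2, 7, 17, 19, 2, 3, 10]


Sorted: [2, 2, 3, 5, 7, 10, 11, 15, 17, 19, 20]
Mean = 111/11
Median = 10
Freq: {15: 1, 11: 1, 20: 1, 5: 1, 2: 2, 7: 1, 17: 1, 19: 1, 3: 1, 10: 1}
Mode: [2]

Mean=111/11, Median=10, Mode=2


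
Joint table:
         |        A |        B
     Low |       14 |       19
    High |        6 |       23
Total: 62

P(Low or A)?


P(Low∨A) = P(Low) + P(A) - P(Low∧A)
= (33 + 20 - 14)/62 = 39/62

P = 39/62 ≈ 62.90%


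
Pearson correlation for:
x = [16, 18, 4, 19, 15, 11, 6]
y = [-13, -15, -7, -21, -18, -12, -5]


n=7, Σx=89, Σy=-91, Σxy=-1337, Σx²=1339, Σy²=1377
r = (7×(-1337) - 89×(-91))/√((7×1339 - 89²)(7×1377 - (-91)²))
= -1260/√(1452×1358) = -1260/√1971816 ≈ -1260/1404.2137 ≈ -0.8973

r ≈ -0.8973


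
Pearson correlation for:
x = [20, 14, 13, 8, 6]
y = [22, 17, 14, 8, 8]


n=5, Σx=61, Σy=69, Σxy=972, Σx²=865, Σy²=1097
r = (5×972 - 61×69)/√((5×865 - 61²)(5×1097 - 69²))
= 651/√(604×724) = 651/√437296 ≈ 651/661.2836 ≈ 0.9844

r ≈ 0.9844


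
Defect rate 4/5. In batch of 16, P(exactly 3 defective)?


Binomial: P(X=3) = C(16,3)×p^3×(1-p)^13
= 560 × 64/125 × 1/1220703125 = 7168/30517578125

P(X=3) = 7168/30517578125 ≈ 0.00%


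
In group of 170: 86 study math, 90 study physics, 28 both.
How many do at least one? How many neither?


|A∪B| = 86+90-28 = 148
Neither = 170-148 = 22

At least one: 148; Neither: 22


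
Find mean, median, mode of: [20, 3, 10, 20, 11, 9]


Sorted: [3, 9, 10, 11, 20, 20]
Mean = 73/6
Median = 21/2
Freq: {20: 2, 3: 1, 10: 1, 11: 1, 9: 1}
Mode: [20]

Mean=73/6, Median=21/2, Mode=20


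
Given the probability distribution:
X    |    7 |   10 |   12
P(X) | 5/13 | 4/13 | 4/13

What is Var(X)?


E[X] = 123/13
E[X²] = 1221/13
Var(X) = E[X²] - (E[X])² = 1221/13 - 15129/169 = 744/169

Var(X) = 744/169 ≈ 4.4024


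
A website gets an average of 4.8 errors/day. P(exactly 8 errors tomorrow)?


Poisson(λ=4.8): P(X=8) = e^(-λ)×λ^k/k!
= e^(-4.8) × 4.8^8 / 8!
≈ 0.008229747049 × 281792.804291 / 40320 ≈ 0.057517

P(X=8) ≈ 0.057517 ≈ 5.75%


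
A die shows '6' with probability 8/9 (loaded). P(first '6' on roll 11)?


Geometric: P(X=11) = (1-p)^(k-1)×p = (1/9)^10×8/9 = 8/31381059609

P(X=11) = 8/31381059609 ≈ 0.00%


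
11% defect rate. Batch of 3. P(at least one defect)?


P(all good) = (89/100)^3 = 704969/1000000
P(≥1 defect) = 295031/1000000

P = 295031/1000000 ≈ 29.50%


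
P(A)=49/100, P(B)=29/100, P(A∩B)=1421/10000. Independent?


P(A)×P(B) = 1421/10000
P(A∩B) = 1421/10000
Equal ✓ → Independent

Yes, independent


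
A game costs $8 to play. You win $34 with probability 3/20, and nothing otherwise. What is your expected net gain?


E[gain] = (34-8)×3/20 + (-8)×17/20
= 39/10 - 34/5 = -29/10

Expected net gain = $-29/10 ≈ $-2.90


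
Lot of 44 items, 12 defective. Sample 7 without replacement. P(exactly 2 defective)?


Hypergeometric: C(12,2)×C(32,5)/C(44,7)
= 66×201376/38320568 = 151032/435461

P(X=2) = 151032/435461 ≈ 34.68%


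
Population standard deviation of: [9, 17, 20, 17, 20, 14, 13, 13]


Mean = 123/8
  (9-123/8)²=2601/64
  (17-123/8)²=169/64
  (20-123/8)²=1369/64
  (17-123/8)²=169/64
  (20-123/8)²=1369/64
  (14-123/8)²=121/64
  (13-123/8)²=361/64
  (13-123/8)²=361/64
Σ(x-μ)² = 815/8
σ² = (815/8)/8 = 815/64

σ = √(815/64) ≈ 3.5685


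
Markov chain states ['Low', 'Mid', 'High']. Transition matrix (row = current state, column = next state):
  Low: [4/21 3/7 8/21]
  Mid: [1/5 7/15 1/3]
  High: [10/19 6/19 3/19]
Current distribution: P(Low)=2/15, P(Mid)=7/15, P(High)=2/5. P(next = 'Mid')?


P(next=Mid) = Σᵢ P(now=i)×P(i→Mid)
= 2/15×3/7 + 7/15×7/15 + 2/5×6/19
= 2/35 + 49/225 + 12/95 = 12007/29925

P = 12007/29925 ≈ 0.4012


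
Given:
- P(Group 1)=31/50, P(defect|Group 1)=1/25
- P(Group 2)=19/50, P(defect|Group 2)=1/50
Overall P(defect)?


P(B) = Σ P(B|Aᵢ)×P(Aᵢ)
  1/25×31/50 = 31/1250
  1/50×19/50 = 19/2500
Sum = 81/2500

P(defect) = 81/2500 ≈ 3.24%


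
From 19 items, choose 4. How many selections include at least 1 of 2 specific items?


Complement: C(19,4) - C(17,4) = 3876 - 2380 = 1496

1496


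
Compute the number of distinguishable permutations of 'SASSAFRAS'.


Letters: 9, freq: {'S': 4, 'A': 3, 'F': 1, 'R': 1}
9!/(4!×3!×1!×1!) = 362880/144 = 2520

2520
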